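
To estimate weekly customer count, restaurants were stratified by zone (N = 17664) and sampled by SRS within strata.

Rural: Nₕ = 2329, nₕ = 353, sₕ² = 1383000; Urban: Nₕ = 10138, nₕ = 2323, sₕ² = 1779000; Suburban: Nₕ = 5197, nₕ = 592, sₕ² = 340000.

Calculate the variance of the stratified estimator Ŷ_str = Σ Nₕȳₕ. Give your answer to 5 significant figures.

9.2450 × 10^10

Var(Ŷ_str) = Σₕ Nₕ²(1 − fₕ)sₕ²/nₕ.
Rural: 2329²·(1 − 353/2329)·1383000/353 = 1.8030339 × 10^10.
Urban: 10138²·(1 − 2323/10138)·1779000/2323 = 6.0674752 × 10^10.
Suburban: 5197²·(1 − 592/5197)·340000/592 = 1.3744836 × 10^10.
Sum = 9.2449927 × 10^10.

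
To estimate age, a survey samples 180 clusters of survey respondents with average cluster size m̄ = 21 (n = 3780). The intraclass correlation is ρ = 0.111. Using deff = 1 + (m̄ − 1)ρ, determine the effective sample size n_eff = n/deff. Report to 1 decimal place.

1173.9

deff = 1 + (21 − 1)·0.111 = 1 + 2.22 = 3.22.
n_eff = 3780 / 3.22 = 1173.9.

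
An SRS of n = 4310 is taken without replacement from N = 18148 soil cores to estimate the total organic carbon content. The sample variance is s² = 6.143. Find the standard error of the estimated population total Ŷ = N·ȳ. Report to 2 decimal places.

Var(Ŷ) = N²·Var(ȳ) = N²·(1 − n/N)·s²/n.
f = 4310/18148 = 0.23749173; Var(ȳ) = 0.76250827·6.143/4310 = 0.0010867954.
Var(Ŷ) = 18148² · 0.0010867954 = 357935.96.
SE(Ŷ) = √(357935.96) = 598.28.

598.28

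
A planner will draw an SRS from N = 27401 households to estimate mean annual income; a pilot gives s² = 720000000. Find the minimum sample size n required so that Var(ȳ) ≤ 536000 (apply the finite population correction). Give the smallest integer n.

1281

Without fpc, n₀ = s²/D = 720000000/536000 = 1343.2836.
With fpc, (1 − n/N)·s²/n ≤ D requires n ≥ n₀/(1 + n₀/N) = 1343.2836/(1 + 1343.2836/27401) = 1280.5090.
Rounding up, n = 1281.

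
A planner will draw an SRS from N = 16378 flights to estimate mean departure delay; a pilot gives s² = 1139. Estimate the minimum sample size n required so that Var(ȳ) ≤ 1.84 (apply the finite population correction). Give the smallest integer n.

Without fpc, n₀ = s²/D = 1139/1.84 = 619.0217.
With fpc, (1 − n/N)·s²/n ≤ D requires n ≥ n₀/(1 + n₀/N) = 619.0217/(1 + 619.0217/16378) = 596.4773.
Rounding up, n = 597.

597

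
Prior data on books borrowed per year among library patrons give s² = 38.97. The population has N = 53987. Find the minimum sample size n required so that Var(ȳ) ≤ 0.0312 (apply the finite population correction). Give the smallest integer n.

1221

Without fpc, n₀ = s²/D = 38.97/0.0312 = 1249.0385.
With fpc, (1 − n/N)·s²/n ≤ D requires n ≥ n₀/(1 + n₀/N) = 1249.0385/(1 + 1249.0385/53987) = 1220.7943.
Rounding up, n = 1221.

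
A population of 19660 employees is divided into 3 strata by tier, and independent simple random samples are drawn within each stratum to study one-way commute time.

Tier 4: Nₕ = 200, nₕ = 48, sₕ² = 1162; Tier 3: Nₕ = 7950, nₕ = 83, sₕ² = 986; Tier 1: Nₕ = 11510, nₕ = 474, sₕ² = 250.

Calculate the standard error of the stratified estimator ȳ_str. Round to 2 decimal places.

Var(ȳ_str) = Σₕ Wₕ²(1 − fₕ)sₕ²/nₕ with Wₕ = Nₕ/N, N = 19660.
Tier 4: Wₕ = 0.01017294; term = 0.01017294²·(1 − 0.24000000)·1162/48 = 0.0019040197.
Tier 3: Wₕ = 0.40437436; term = 0.40437436²·(1 − 0.01044025)·986/83 = 1.9222421.
Tier 1: Wₕ = 0.58545270; term = 0.58545270²·(1 − 0.04118158)·250/474 = 0.17333316.
Sum = 2.0974793.
SE = √(2.0974793) = 1.45.

1.45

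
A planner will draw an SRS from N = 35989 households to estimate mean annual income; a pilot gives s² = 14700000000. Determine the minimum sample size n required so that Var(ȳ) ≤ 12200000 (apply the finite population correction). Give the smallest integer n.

1166

Without fpc, n₀ = s²/D = 14700000000/12200000 = 1204.9180.
With fpc, (1 − n/N)·s²/n ≤ D requires n ≥ n₀/(1 + n₀/N) = 1204.9180/(1 + 1204.9180/35989) = 1165.8840.
Rounding up, n = 1166.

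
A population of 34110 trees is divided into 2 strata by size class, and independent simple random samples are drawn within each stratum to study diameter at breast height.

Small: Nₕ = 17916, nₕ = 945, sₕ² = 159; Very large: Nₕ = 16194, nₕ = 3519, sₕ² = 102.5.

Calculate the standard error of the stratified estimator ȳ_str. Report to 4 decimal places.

0.2216

Var(ȳ_str) = Σₕ Wₕ²(1 − fₕ)sₕ²/nₕ with Wₕ = Nₕ/N, N = 34110.
Small: Wₕ = 0.52524186; term = 0.52524186²·(1 − 0.05274615)·159/945 = 0.043969382.
Very large: Wₕ = 0.47475814; term = 0.47475814²·(1 − 0.21730270)·102.5/3519 = 0.0051385817.
Sum = 0.049107964.
SE = √(0.049107964) = 0.2216.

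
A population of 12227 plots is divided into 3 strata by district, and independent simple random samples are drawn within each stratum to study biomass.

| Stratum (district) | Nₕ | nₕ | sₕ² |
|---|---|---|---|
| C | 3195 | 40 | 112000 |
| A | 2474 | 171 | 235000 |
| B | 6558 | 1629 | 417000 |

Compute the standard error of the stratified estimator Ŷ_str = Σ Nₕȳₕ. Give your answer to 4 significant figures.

Var(Ŷ_str) = Σₕ Nₕ²(1 − fₕ)sₕ²/nₕ.
C: 3195²·(1 − 40/3195)·112000/40 = 2.822463 × 10^10.
A: 2474²·(1 − 171/2474)·235000/171 = 7.8300653 × 10^9.
B: 6558²·(1 − 1629/6558)·417000/1629 = 8.2745656 × 10^9.
Sum = 4.4329261 × 10^10.
SE = √(4.4329261 × 10^10) = 210500.

210500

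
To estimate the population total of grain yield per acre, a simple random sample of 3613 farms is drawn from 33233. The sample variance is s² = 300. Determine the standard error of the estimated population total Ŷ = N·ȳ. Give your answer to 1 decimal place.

Var(Ŷ) = N²·Var(ȳ) = N²·(1 − n/N)·s²/n.
f = 3613/33233 = 0.10871724; Var(ȳ) = 0.89128276·300/3613 = 0.074006318.
Var(Ŷ) = 33233² · 0.074006318 = 8.1734967 × 10^7.
SE(Ŷ) = √(8.1734967 × 10^7) = 9040.7.

9040.7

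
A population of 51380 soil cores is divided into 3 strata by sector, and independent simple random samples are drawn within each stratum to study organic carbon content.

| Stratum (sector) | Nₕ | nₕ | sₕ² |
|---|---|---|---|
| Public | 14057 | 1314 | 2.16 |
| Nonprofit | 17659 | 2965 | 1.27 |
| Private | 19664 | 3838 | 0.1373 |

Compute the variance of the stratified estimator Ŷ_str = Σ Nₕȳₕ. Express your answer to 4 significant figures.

Var(Ŷ_str) = Σₕ Nₕ²(1 − fₕ)sₕ²/nₕ.
Public: 14057²·(1 − 1314/14057)·2.16/1314 = 294457.56.
Nonprofit: 17659²·(1 − 2965/17659)·1.27/2965 = 111143.78.
Private: 19664²·(1 − 3838/19664)·0.1373/3838 = 11132.907.
Sum = 416734.25.

416700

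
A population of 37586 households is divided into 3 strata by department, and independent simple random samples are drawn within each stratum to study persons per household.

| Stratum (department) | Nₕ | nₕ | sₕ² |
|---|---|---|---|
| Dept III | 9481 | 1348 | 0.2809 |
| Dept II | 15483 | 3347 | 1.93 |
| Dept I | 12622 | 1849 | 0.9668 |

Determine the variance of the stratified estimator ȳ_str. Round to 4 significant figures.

Var(ȳ_str) = Σₕ Wₕ²(1 − fₕ)sₕ²/nₕ with Wₕ = Nₕ/N, N = 37586.
Dept III: Wₕ = 0.25224818; term = 0.25224818²·(1 − 0.14217910)·0.2809/1348 = 1.1374035 × 10^-5.
Dept II: Wₕ = 0.41193530; term = 0.41193530²·(1 − 0.21617258)·1.93/3347 = 7.6697297 × 10^-5.
Dept I: Wₕ = 0.33581653; term = 0.33581653²·(1 − 0.14649026)·0.9668/1849 = 5.032831 × 10^-5.
Sum = 1.3839964 × 10^-4.

1.384 × 10^-4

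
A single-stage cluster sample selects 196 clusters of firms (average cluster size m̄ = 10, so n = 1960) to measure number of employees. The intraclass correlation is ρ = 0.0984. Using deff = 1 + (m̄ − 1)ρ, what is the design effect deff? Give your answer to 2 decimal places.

deff = 1 + (10 − 1)·0.0984 = 1 + 0.8856 = 1.8856.

1.89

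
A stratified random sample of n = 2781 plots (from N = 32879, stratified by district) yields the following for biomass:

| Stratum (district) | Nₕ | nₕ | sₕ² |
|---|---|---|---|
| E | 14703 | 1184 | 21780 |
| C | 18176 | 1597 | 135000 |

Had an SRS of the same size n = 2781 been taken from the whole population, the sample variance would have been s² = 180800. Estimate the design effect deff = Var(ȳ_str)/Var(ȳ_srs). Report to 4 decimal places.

0.4528

Var(ȳ_str) = Σ Wₕ²(1−fₕ)sₕ²/nₕ with Wₕ = Nₕ/32879:
  E: (14703/32879)²·(1−1184/14703)·21780/1184 = 3.3823574
  C: (18176/32879)²·(1−1597/18176)·135000/1597 = 23.563961
  → Var(ȳ_str) = 26.946318.
Var(ȳ_srs) = (1 − 2781/32879)·180800/2781 = 59.513635.
deff = 26.946318 / 59.513635 = 0.4528.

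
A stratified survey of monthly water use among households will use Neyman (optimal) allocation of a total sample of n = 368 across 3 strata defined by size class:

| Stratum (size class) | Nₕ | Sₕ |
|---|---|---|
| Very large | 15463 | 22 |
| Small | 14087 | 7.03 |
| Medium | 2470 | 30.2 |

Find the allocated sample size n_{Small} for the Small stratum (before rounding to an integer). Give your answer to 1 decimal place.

Neyman allocation: nₕ = n·NₕSₕ / Σⱼ NⱼSⱼ.
Σ NⱼSⱼ = 15463·22 + 14087·7.03 + 2470·30.2 = 513811.61.
n_{Small} = 368·14087·7.03 / 513811.61 = 70.9.

70.9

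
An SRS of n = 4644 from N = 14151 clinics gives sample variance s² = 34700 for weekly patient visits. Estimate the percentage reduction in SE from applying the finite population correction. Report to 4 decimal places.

f = n/N = 4644/14151 = 0.32817469.
SE_no-fpc = √(s²/n) = 2.7334972; SE_fpc = √((1−f)s²/n) = 2.2405096.
Ratio = √(1−f) = 0.81964951. Reduction = 100·(1 − 0.81964951) = 18.0350%.

18.0350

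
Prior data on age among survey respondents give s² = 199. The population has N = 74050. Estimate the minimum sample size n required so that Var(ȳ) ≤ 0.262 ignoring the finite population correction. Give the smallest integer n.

760

Without fpc, n₀ = s²/D = 199/0.262 = 759.5420.
Rounding up, n = 760.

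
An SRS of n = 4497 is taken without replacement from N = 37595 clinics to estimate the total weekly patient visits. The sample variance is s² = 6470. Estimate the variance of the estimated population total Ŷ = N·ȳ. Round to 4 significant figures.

1.790 × 10^9

Var(Ŷ) = N²·Var(ȳ) = N²·(1 − n/N)·s²/n.
f = 4497/37595 = 0.11961697; Var(ȳ) = 0.88038303·6470/4497 = 1.2666396.
Var(Ŷ) = 37595² · 1.2666396 = 1.7902482 × 10^9.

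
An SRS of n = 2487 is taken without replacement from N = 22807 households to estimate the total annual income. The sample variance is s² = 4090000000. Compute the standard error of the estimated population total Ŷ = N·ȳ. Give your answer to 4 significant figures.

2.761 × 10^7

Var(Ŷ) = N²·Var(ȳ) = N²·(1 − n/N)·s²/n.
f = 2487/22807 = 0.10904547; Var(ȳ) = 0.89095453·4090000000/2487 = 1.4652208 × 10^6.
Var(Ŷ) = 22807² · (1.4652208 × 10^6) = 7.6214815 × 10^14.
SE(Ŷ) = √(7.6214815 × 10^14) = 2.761 × 10^7.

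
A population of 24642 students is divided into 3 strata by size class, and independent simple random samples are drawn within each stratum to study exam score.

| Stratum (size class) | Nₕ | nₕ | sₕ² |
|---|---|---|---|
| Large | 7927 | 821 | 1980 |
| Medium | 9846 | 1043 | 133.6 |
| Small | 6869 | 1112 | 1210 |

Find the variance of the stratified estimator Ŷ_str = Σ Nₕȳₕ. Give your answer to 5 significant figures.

1.8998 × 10^8

Var(Ŷ_str) = Σₕ Nₕ²(1 − fₕ)sₕ²/nₕ.
Large: 7927²·(1 − 821/7927)·1980/821 = 1.3584889 × 10^8.
Medium: 9846²·(1 − 1043/9846)·133.6/1043 = 1.1102293 × 10^7.
Small: 6869²·(1 − 1112/6869)·1210/1112 = 4.3029899 × 10^7.
Sum = 1.8998108 × 10^8.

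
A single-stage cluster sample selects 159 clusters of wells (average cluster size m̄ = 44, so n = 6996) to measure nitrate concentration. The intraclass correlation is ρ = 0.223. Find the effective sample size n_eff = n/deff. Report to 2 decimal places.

660.69

deff = 1 + (44 − 1)·0.223 = 1 + 9.589 = 10.589.
n_eff = 6996 / 10.589 = 660.69.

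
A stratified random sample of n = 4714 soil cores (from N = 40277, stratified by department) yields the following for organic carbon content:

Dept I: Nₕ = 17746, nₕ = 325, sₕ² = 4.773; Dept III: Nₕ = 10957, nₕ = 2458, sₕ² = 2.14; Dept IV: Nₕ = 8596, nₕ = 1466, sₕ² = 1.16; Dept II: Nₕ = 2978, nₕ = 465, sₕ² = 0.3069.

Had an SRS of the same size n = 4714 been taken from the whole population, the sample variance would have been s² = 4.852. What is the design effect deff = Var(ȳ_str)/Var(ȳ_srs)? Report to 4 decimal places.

Var(ȳ_str) = Σ Wₕ²(1−fₕ)sₕ²/nₕ with Wₕ = Nₕ/40277:
  Dept I: (17746/40277)²·(1−325/17746)·4.773/325 = 0.0027987712
  Dept III: (10957/40277)²·(1−2458/10957)·2.14/2458 = 4.9977802 × 10^-5
  Dept IV: (8596/40277)²·(1−1466/8596)·1.16/1466 = 2.9894805 × 10^-5
  Dept II: (2978/40277)²·(1−465/2978)·0.3069/465 = 3.0447167 × 10^-6
  → Var(ȳ_str) = 0.0028816885.
Var(ȳ_srs) = (1 − 4714/40277)·4.852/4714 = 9.0880873 × 10^-4.
deff = 0.0028816885 / (9.0880873 × 10^-4) = 3.1708.

3.1708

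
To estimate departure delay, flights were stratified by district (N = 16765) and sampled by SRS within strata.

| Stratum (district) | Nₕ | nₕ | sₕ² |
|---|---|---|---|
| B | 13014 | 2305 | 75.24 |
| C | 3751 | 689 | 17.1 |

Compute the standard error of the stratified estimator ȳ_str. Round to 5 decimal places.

0.13115

Var(ȳ_str) = Σₕ Wₕ²(1 − fₕ)sₕ²/nₕ with Wₕ = Nₕ/N, N = 16765.
B: Wₕ = 0.77626007; term = 0.77626007²·(1 − 0.17711695)·75.24/2305 = 0.016185662.
C: Wₕ = 0.22373993; term = 0.22373993²·(1 − 0.18368435)·17.1/689 = 0.0010141963.
Sum = 0.017199858.
SE = √(0.017199858) = 0.13115.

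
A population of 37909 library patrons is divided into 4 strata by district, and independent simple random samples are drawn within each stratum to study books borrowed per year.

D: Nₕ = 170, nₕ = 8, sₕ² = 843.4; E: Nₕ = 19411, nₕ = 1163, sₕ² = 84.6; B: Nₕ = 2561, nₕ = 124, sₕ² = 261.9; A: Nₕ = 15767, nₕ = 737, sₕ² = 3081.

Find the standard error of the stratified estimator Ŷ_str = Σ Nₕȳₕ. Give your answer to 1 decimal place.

Var(Ŷ_str) = Σₕ Nₕ²(1 − fₕ)sₕ²/nₕ.
D: 170²·(1 − 8/170)·843.4/8 = 2.9034045 × 10^6.
E: 19411²·(1 − 1163/19411)·84.6/1163 = 2.5766405 × 10^7.
B: 2561²·(1 − 124/2561)·261.9/124 = 1.3181928 × 10^7.
A: 15767²·(1 − 737/15767)·3081/737 = 9.9067741 × 10^8.
Sum = 1.0325291 × 10^9.
SE = √(1.0325291 × 10^9) = 32133.0.

32133.0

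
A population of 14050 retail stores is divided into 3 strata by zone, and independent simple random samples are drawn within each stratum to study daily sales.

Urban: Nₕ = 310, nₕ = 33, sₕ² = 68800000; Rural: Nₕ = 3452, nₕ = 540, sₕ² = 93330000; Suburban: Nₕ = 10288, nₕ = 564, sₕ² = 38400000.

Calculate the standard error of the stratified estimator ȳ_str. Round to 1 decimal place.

210.3

Var(ȳ_str) = Σₕ Wₕ²(1 − fₕ)sₕ²/nₕ with Wₕ = Nₕ/N, N = 14050.
Urban: Wₕ = 0.02206406; term = 0.02206406²·(1 − 0.10645161)·68800000/33 = 906.90817.
Rural: Wₕ = 0.24569395; term = 0.24569395²·(1 − 0.15643105)·93330000/540 = 8801.1012.
Suburban: Wₕ = 0.73224199; term = 0.73224199²·(1 − 0.05482115)·38400000/564 = 34504.471.
Sum = 44212.48.
SE = √(44212.48) = 210.3.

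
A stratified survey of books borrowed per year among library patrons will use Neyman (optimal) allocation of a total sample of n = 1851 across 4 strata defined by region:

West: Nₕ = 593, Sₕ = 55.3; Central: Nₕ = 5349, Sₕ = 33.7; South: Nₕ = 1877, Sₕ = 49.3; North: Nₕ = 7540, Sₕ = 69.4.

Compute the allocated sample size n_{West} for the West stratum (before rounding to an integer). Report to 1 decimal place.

73.2

Neyman allocation: nₕ = n·NₕSₕ / Σⱼ NⱼSⱼ.
Σ NⱼSⱼ = 593·55.3 + 5349·33.7 + 1877·49.3 + 7540·69.4 = 828866.3.
n_{West} = 1851·593·55.3 / 828866.3 = 73.2.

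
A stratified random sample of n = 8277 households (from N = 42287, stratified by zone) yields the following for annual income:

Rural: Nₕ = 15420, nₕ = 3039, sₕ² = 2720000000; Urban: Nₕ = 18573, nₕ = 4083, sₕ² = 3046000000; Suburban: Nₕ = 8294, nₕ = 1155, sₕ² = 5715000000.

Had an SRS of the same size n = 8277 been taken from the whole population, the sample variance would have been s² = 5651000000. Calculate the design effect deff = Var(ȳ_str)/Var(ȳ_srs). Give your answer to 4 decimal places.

Var(ȳ_str) = Σ Wₕ²(1−fₕ)sₕ²/nₕ with Wₕ = Nₕ/42287:
  Rural: (15420/42287)²·(1−3039/15420)·2720000000/3039 = 95557.45
  Urban: (18573/42287)²·(1−4083/18573)·3046000000/4083 = 112276.07
  Suburban: (8294/42287)²·(1−1155/8294)·5715000000/1155 = 163840.74
  → Var(ȳ_str) = 371674.26.
Var(ȳ_srs) = (1 − 8277/42287)·5651000000/8277 = 549100.84.
deff = 371674.26 / 549100.84 = 0.6769.

0.6769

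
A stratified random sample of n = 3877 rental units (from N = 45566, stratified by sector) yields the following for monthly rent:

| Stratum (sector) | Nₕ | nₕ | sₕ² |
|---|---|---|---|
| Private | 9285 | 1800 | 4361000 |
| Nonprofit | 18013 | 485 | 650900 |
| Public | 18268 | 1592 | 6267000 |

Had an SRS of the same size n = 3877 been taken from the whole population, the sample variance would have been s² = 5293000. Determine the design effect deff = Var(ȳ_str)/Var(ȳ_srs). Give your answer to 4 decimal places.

Var(ȳ_str) = Σ Wₕ²(1−fₕ)sₕ²/nₕ with Wₕ = Nₕ/45566:
  Private: (9285/45566)²·(1−1800/9285)·4361000/1800 = 81.09713
  Nonprofit: (18013/45566)²·(1−485/18013)·650900/485 = 204.08408
  Public: (18268/45566)²·(1−1592/18268)·6267000/1592 = 577.5874
  → Var(ȳ_str) = 862.76861.
Var(ȳ_srs) = (1 − 3877/45566)·5293000/3877 = 1249.0697.
deff = 862.76861 / 1249.0697 = 0.6907.

0.6907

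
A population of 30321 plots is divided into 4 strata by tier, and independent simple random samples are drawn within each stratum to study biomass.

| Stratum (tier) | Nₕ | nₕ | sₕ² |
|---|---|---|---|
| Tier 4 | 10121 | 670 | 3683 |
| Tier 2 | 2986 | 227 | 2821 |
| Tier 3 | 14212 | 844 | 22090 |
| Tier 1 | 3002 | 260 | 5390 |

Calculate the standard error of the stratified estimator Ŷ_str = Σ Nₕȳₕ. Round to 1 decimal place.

75969.3

Var(Ŷ_str) = Σₕ Nₕ²(1 − fₕ)sₕ²/nₕ.
Tier 4: 10121²·(1 − 670/10121)·3683/670 = 5.2580911 × 10^8.
Tier 2: 2986²·(1 − 227/2986)·2821/227 = 1.0238085 × 10^8.
Tier 3: 14212²·(1 − 844/14212)·22090/844 = 4.9725013 × 10^9.
Tier 1: 3002²·(1 − 260/3002)·5390/260 = 1.70645 × 10^8.
Sum = 5.7713363 × 10^9.
SE = √(5.7713363 × 10^9) = 75969.3.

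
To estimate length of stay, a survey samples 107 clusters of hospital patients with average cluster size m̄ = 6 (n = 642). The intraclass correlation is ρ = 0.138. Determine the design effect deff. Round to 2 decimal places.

1.69

deff = 1 + (6 − 1)·0.138 = 1 + 0.69 = 1.69.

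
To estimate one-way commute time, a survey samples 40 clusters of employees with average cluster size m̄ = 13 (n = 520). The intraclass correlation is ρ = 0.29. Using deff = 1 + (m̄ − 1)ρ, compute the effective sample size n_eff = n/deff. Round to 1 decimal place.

deff = 1 + (13 − 1)·0.29 = 1 + 3.48 = 4.48.
n_eff = 520 / 4.48 = 116.1.

116.1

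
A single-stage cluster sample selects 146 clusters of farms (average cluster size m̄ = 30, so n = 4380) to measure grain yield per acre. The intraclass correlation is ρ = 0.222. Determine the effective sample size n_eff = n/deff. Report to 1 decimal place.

588.9

deff = 1 + (30 − 1)·0.222 = 1 + 6.438 = 7.438.
n_eff = 4380 / 7.438 = 588.9.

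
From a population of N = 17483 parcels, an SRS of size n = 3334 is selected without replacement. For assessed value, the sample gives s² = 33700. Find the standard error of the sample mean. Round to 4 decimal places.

Under SRS without replacement, Var(ȳ) = (1 − f)·s²/n with f = n/N = 3334/17483 = 0.19069954.
Var(ȳ) = (1 − 0.19069954)·33700/3334 = 0.80930046·10.107978 = 8.1803916.
SE(ȳ) = √(8.1803916) = 2.8601.

2.8601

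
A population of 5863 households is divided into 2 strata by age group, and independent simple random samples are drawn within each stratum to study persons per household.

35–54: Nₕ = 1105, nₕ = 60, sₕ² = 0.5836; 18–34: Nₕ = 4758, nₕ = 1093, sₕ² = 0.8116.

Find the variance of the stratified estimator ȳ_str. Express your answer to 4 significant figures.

Var(ȳ_str) = Σₕ Wₕ²(1 − fₕ)sₕ²/nₕ with Wₕ = Nₕ/N, N = 5863.
35–54: Wₕ = 0.18847007; term = 0.18847007²·(1 − 0.05429864)·0.5836/60 = 3.2674038 × 10^-4.
18–34: Wₕ = 0.81152993; term = 0.81152993²·(1 − 0.22971837)·0.8116/1093 = 3.7668689 × 10^-4.
Sum = 7.0342727 × 10^-4.

7.034 × 10^-4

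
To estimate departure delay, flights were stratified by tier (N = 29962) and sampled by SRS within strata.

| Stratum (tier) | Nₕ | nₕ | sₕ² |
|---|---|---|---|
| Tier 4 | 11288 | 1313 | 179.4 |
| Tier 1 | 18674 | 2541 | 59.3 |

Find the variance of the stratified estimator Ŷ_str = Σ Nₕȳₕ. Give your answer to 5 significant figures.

2.2415 × 10^7

Var(Ŷ_str) = Σₕ Nₕ²(1 − fₕ)sₕ²/nₕ.
Tier 4: 11288²·(1 − 1313/11288)·179.4/1313 = 1.538465 × 10^7.
Tier 1: 18674²·(1 − 2541/18674)·59.3/2541 = 7.0307639 × 10^6.
Sum = 2.2415414 × 10^7.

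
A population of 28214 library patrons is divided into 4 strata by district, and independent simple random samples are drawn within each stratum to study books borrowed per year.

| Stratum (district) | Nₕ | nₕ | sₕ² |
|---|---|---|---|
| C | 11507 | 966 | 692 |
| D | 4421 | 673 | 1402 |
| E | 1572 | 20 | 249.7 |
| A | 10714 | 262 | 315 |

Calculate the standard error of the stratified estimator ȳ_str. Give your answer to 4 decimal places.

0.5999

Var(ȳ_str) = Σₕ Wₕ²(1 − fₕ)sₕ²/nₕ with Wₕ = Nₕ/N, N = 28214.
C: Wₕ = 0.40784717; term = 0.40784717²·(1 − 0.08394890)·692/966 = 0.10915498.
D: Wₕ = 0.15669526; term = 0.15669526²·(1 − 0.15222800)·1402/673 = 0.04336344.
E: Wₕ = 0.05571702; term = 0.05571702²·(1 − 0.01272265)·249.7/20 = 0.038265155.
A: Wₕ = 0.37974055; term = 0.37974055²·(1 − 0.02445399)·315/262 = 0.16913402.
Sum = 0.3599176.
SE = √(0.3599176) = 0.5999.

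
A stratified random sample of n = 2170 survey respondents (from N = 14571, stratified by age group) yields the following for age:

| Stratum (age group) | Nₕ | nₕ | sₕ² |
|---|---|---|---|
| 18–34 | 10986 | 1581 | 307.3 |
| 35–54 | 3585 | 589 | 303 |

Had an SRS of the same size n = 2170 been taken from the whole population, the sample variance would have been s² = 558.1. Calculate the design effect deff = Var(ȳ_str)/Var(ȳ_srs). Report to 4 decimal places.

0.5510

Var(ȳ_str) = Σ Wₕ²(1−fₕ)sₕ²/nₕ with Wₕ = Nₕ/14571:
  18–34: (10986/14571)²·(1−1581/10986)·307.3/1581 = 0.09459112
  35–54: (3585/14571)²·(1−589/3585)·303/589 = 0.026024332
  → Var(ȳ_str) = 0.12061545.
Var(ȳ_srs) = (1 − 2170/14571)·558.1/2170 = 0.21888683.
deff = 0.12061545 / 0.21888683 = 0.5510.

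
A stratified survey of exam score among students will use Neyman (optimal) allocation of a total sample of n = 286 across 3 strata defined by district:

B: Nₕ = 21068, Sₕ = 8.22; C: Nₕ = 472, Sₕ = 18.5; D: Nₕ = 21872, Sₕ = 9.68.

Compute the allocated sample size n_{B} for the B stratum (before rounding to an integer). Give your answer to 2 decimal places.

Neyman allocation: nₕ = n·NₕSₕ / Σⱼ NⱼSⱼ.
Σ NⱼSⱼ = 21068·8.22 + 472·18.5 + 21872·9.68 = 393631.92.
n_{B} = 286·21068·8.22 / 393631.92 = 125.83.

125.83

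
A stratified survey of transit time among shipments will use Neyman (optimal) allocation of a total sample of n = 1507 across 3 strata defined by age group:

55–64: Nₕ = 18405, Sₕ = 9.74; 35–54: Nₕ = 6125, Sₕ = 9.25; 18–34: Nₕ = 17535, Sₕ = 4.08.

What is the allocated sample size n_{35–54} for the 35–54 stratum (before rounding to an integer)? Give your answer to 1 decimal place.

277.7

Neyman allocation: nₕ = n·NₕSₕ / Σⱼ NⱼSⱼ.
Σ NⱼSⱼ = 18405·9.74 + 6125·9.25 + 17535·4.08 = 307463.75.
n_{35–54} = 1507·6125·9.25 / 307463.75 = 277.7.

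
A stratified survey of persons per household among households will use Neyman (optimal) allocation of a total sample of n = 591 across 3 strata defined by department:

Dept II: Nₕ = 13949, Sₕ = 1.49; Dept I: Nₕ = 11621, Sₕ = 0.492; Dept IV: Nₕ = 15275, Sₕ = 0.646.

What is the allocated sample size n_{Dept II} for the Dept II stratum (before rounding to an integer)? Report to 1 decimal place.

Neyman allocation: nₕ = n·NₕSₕ / Σⱼ NⱼSⱼ.
Σ NⱼSⱼ = 13949·1.49 + 11621·0.492 + 15275·0.646 = 36369.192.
n_{Dept II} = 591·13949·1.49 / 36369.192 = 337.7.

337.7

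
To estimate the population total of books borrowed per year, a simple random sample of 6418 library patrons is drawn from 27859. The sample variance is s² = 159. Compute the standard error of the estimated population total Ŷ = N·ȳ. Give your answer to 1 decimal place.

3846.8

Var(Ŷ) = N²·Var(ȳ) = N²·(1 − n/N)·s²/n.
f = 6418/27859 = 0.23037439; Var(ȳ) = 0.76962561·159/6418 = 0.019066761.
Var(Ŷ) = 27859² · 0.019066761 = 1.4798169 × 10^7.
SE(Ŷ) = √(1.4798169 × 10^7) = 3846.8.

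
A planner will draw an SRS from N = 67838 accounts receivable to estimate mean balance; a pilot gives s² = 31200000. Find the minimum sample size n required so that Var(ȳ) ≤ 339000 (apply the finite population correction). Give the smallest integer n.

Without fpc, n₀ = s²/D = 31200000/339000 = 92.0354.
With fpc, (1 − n/N)·s²/n ≤ D requires n ≥ n₀/(1 + n₀/N) = 92.0354/(1 + 92.0354/67838) = 91.9107.
Rounding up, n = 92.

92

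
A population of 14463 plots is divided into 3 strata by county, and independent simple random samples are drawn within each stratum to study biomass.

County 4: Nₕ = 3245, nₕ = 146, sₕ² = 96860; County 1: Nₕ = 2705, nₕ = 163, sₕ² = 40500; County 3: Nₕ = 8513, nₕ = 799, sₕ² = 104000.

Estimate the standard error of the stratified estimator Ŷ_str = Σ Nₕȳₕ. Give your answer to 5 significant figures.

130110

Var(Ŷ_str) = Σₕ Nₕ²(1 − fₕ)sₕ²/nₕ.
County 4: 3245²·(1 − 146/3245)·96860/146 = 6.6715675 × 10^9.
County 1: 2705²·(1 − 163/2705)·40500/163 = 1.7084813 × 10^9.
County 3: 8513²·(1 − 799/8513)·104000/799 = 8.5476913 × 10^9.
Sum = 1.692774 × 10^10.
SE = √(1.692774 × 10^10) = 130110.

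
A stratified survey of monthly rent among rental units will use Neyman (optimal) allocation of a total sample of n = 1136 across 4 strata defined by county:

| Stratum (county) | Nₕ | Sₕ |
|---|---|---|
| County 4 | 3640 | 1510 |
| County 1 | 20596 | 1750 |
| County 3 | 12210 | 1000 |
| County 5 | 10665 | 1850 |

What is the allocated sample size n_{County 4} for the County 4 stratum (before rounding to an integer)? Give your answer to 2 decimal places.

84.97

Neyman allocation: nₕ = n·NₕSₕ / Σⱼ NⱼSⱼ.
Σ NⱼSⱼ = 3640·1510 + 20596·1750 + 12210·1000 + 10665·1850 = 7.347965 × 10^7.
n_{County 4} = 1136·3640·1510 / (7.347965 × 10^7) = 84.97.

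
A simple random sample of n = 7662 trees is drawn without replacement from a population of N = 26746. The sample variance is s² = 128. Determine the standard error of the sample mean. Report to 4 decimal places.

Under SRS without replacement, Var(ȳ) = (1 − f)·s²/n with f = n/N = 7662/26746 = 0.28647274.
Var(ȳ) = (1 − 0.28647274)·128/7662 = 0.71352726·0.016705821 = 0.011920059.
SE(ȳ) = √(0.011920059) = 0.1092.

0.1092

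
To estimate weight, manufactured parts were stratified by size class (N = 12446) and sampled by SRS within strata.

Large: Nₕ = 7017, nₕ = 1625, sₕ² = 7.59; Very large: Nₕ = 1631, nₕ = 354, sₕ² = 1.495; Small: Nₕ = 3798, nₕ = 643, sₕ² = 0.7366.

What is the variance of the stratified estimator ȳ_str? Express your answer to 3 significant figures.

Var(ȳ_str) = Σₕ Wₕ²(1 − fₕ)sₕ²/nₕ with Wₕ = Nₕ/N, N = 12446.
Large: Wₕ = 0.56379560; term = 0.56379560²·(1 − 0.23158045)·7.59/1625 = 0.0011408543.
Very large: Wₕ = 0.13104612; term = 0.13104612²·(1 − 0.21704476)·1.495/354 = 5.6783636 × 10^-5.
Small: Wₕ = 0.30515828; term = 0.30515828²·(1 − 0.16929963)·0.7366/643 = 8.8616679 × 10^-5.
Sum = 0.0012862546.

0.00129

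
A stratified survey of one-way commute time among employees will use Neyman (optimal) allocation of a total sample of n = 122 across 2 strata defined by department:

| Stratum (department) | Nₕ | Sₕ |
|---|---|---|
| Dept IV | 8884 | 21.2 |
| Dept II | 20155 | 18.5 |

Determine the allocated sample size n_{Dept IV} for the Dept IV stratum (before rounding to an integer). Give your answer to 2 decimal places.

40.94

Neyman allocation: nₕ = n·NₕSₕ / Σⱼ NⱼSⱼ.
Σ NⱼSⱼ = 8884·21.2 + 20155·18.5 = 561208.3.
n_{Dept IV} = 122·8884·21.2 / 561208.3 = 40.94.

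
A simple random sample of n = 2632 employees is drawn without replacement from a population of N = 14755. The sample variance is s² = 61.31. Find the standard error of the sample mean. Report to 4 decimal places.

Under SRS without replacement, Var(ȳ) = (1 − f)·s²/n with f = n/N = 2632/14755 = 0.17838021.
Var(ȳ) = (1 − 0.17838021)·61.31/2632 = 0.82161979·0.023294073 = 0.019138871.
SE(ȳ) = √(0.019138871) = 0.1383.

0.1383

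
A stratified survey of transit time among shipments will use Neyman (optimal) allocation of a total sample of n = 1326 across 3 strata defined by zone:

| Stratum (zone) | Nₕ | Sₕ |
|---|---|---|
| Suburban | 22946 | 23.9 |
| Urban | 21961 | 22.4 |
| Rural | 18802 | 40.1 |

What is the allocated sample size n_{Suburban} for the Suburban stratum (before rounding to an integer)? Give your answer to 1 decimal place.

405.3

Neyman allocation: nₕ = n·NₕSₕ / Σⱼ NⱼSⱼ.
Σ NⱼSⱼ = 22946·23.9 + 21961·22.4 + 18802·40.1 = 1.794296 × 10^6.
n_{Suburban} = 1326·22946·23.9 / (1.794296 × 10^6) = 405.3.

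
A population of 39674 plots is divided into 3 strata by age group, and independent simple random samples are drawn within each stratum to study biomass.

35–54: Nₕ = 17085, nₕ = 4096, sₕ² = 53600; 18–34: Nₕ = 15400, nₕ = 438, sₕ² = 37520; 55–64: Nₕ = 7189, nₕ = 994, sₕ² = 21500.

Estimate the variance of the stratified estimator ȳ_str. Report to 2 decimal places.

15.00

Var(ȳ_str) = Σₕ Wₕ²(1 − fₕ)sₕ²/nₕ with Wₕ = Nₕ/N, N = 39674.
35–54: Wₕ = 0.43063467; term = 0.43063467²·(1 − 0.23974246)·53600/4096 = 1.8449456.
18–34: Wₕ = 0.38816353; term = 0.38816353²·(1 − 0.02844156)·37520/438 = 12.539699.
55–64: Wₕ = 0.18120179; term = 0.18120179²·(1 − 0.13826680)·21500/994 = 0.61199784.
Sum = 14.996642.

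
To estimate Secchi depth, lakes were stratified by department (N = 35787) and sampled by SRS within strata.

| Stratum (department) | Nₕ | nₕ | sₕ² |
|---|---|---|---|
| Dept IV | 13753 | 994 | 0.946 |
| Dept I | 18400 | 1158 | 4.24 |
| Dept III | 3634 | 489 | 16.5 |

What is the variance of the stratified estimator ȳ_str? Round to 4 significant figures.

Var(ȳ_str) = Σₕ Wₕ²(1 − fₕ)sₕ²/nₕ with Wₕ = Nₕ/N, N = 35787.
Dept IV: Wₕ = 0.38430156; term = 0.38430156²·(1 − 0.07227514)·0.946/994 = 1.3039719 × 10^-4.
Dept I: Wₕ = 0.51415318; term = 0.51415318²·(1 − 0.06293478)·4.24/1158 = 9.0701021 × 10^-4.
Dept III: Wₕ = 0.10154525; term = 0.10154525²·(1 − 0.13456247)·16.5/489 = 3.0111339 × 10^-4.
Sum = 0.0013385208.

0.001339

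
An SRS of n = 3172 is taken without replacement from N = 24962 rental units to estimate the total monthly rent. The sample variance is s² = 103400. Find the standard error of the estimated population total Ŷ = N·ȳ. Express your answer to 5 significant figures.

Var(Ŷ) = N²·Var(ȳ) = N²·(1 − n/N)·s²/n.
f = 3172/24962 = 0.12707315; Var(ȳ) = 0.87292685·103400/3172 = 28.455434.
Var(Ŷ) = 24962² · 28.455434 = 1.7730622 × 10^10.
SE(Ŷ) = √(1.7730622 × 10^10) = 133160.

133160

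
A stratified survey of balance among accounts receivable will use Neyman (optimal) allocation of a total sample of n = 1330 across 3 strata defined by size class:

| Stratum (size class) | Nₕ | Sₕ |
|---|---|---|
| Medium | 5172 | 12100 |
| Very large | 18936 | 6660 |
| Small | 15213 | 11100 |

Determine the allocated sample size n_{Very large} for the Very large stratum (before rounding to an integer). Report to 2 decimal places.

Neyman allocation: nₕ = n·NₕSₕ / Σⱼ NⱼSⱼ.
Σ NⱼSⱼ = 5172·12100 + 18936·6660 + 15213·11100 = 3.5755926 × 10^8.
n_{Very large} = 1330·18936·6660 / (3.5755926 × 10^8) = 469.10.

469.10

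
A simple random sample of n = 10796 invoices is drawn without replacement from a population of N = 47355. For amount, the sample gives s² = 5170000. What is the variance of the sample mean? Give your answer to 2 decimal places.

369.71

Under SRS without replacement, Var(ȳ) = (1 − f)·s²/n with f = n/N = 10796/47355 = 0.22798015.
Var(ȳ) = (1 − 0.22798015)·5170000/10796 = 0.77201985·478.88107 = 369.70569.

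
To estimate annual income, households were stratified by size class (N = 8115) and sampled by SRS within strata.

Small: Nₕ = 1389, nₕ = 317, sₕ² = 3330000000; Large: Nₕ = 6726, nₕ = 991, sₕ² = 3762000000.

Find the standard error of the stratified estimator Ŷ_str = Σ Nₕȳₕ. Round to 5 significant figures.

1.2731 × 10^7

Var(Ŷ_str) = Σₕ Nₕ²(1 − fₕ)sₕ²/nₕ.
Small: 1389²·(1 − 317/1389)·3330000000/317 = 1.564163 × 10^13.
Large: 6726²·(1 − 991/6726)·3762000000/991 = 1.4643181 × 10^14.
Sum = 1.6207344 × 10^14.
SE = √(1.6207344 × 10^14) = 1.2731 × 10^7.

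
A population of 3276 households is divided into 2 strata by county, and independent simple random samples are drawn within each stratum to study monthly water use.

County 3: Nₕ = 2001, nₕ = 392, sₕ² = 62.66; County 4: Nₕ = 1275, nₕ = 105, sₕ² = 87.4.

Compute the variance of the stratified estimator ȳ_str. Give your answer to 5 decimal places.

0.16365

Var(ȳ_str) = Σₕ Wₕ²(1 − fₕ)sₕ²/nₕ with Wₕ = Nₕ/N, N = 3276.
County 3: Wₕ = 0.61080586; term = 0.61080586²·(1 − 0.19590205)·62.66/392 = 0.047953429.
County 4: Wₕ = 0.38919414; term = 0.38919414²·(1 − 0.08235294)·87.4/105 = 0.11569921.
Sum = 0.16365264.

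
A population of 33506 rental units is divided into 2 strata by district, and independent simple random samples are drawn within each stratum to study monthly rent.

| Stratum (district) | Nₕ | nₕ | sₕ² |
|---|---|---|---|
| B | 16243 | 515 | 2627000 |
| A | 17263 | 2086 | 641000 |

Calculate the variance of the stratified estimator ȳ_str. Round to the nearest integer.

1232

Var(ȳ_str) = Σₕ Wₕ²(1 − fₕ)sₕ²/nₕ with Wₕ = Nₕ/N, N = 33506.
B: Wₕ = 0.48477885; term = 0.48477885²·(1 − 0.03170597)·2627000/515 = 1160.7733.
A: Wₕ = 0.51522115; term = 0.51522115²·(1 − 0.12083647)·641000/2086 = 71.713474.
Sum = 1232.4868.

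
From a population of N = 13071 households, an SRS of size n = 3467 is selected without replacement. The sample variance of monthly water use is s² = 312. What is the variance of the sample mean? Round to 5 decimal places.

Under SRS without replacement, Var(ȳ) = (1 − f)·s²/n with f = n/N = 3467/13071 = 0.26524367.
Var(ȳ) = (1 − 0.26524367)·312/3467 = 0.73475633·0.089991347 = 0.066121712.

0.06612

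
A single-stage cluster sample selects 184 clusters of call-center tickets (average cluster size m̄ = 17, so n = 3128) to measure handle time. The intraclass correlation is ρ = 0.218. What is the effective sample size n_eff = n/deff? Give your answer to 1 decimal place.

deff = 1 + (17 − 1)·0.218 = 1 + 3.488 = 4.488.
n_eff = 3128 / 4.488 = 697.0.

697.0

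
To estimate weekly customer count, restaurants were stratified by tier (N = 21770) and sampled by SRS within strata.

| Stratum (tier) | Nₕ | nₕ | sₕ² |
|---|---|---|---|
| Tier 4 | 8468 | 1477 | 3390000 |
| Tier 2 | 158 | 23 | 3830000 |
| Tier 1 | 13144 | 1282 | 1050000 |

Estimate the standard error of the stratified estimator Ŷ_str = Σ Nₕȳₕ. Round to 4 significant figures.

516800

Var(Ŷ_str) = Σₕ Nₕ²(1 − fₕ)sₕ²/nₕ.
Tier 4: 8468²·(1 − 1477/8468)·3390000/1477 = 1.3587494 × 10^11.
Tier 2: 158²·(1 − 23/158)·3830000/23 = 3.5519087 × 10^9.
Tier 1: 13144²·(1 − 1282/13144)·1050000/1282 = 1.2769878 × 10^11.
Sum = 2.6712563 × 10^11.
SE = √(2.6712563 × 10^11) = 516800.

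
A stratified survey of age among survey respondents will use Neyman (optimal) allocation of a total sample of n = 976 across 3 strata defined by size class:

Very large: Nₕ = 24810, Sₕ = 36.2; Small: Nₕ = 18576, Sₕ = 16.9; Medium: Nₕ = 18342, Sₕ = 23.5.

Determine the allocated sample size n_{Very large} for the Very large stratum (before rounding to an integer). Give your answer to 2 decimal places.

533.49

Neyman allocation: nₕ = n·NₕSₕ / Σⱼ NⱼSⱼ.
Σ NⱼSⱼ = 24810·36.2 + 18576·16.9 + 18342·23.5 = 1.6430934 × 10^6.
n_{Very large} = 976·24810·36.2 / (1.6430934 × 10^6) = 533.49.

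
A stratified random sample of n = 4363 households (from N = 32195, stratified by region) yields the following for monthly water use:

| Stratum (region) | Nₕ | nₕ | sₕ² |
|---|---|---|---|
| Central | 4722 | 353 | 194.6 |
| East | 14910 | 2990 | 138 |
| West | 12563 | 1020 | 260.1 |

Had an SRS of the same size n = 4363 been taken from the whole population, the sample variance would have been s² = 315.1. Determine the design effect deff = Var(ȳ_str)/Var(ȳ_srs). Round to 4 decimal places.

0.8739

Var(ȳ_str) = Σ Wₕ²(1−fₕ)sₕ²/nₕ with Wₕ = Nₕ/32195:
  Central: (4722/32195)²·(1−353/4722)·194.6/353 = 0.010972341
  East: (14910/32195)²·(1−2990/14910)·138/2990 = 0.0079137976
  West: (12563/32195)²·(1−1020/12563)·260.1/1020 = 0.035675936
  → Var(ȳ_str) = 0.054562075.
Var(ȳ_srs) = (1 − 4363/32195)·315.1/4363 = 0.062433715.
deff = 0.054562075 / 0.062433715 = 0.8739.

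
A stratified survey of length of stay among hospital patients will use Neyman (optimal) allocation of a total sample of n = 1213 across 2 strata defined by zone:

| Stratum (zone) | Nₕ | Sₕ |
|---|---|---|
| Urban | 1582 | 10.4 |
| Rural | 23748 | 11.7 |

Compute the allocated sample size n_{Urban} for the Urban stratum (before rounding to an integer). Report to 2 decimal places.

67.81

Neyman allocation: nₕ = n·NₕSₕ / Σⱼ NⱼSⱼ.
Σ NⱼSⱼ = 1582·10.4 + 23748·11.7 = 294304.4.
n_{Urban} = 1213·1582·10.4 / 294304.4 = 67.81.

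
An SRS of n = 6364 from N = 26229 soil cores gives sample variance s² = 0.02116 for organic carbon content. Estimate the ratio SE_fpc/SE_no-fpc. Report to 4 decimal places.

f = n/N = 6364/26229 = 0.24263220.
SE_no-fpc = √(s²/n) = 0.0018234453; SE_fpc = √((1−f)s²/n) = 0.0015868876.
Ratio = √(1−f) = 0.87026881.

0.8703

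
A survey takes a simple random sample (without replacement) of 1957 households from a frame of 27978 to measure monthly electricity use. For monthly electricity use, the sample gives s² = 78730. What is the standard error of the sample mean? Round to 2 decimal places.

Under SRS without replacement, Var(ȳ) = (1 − f)·s²/n with f = n/N = 1957/27978 = 0.06994782.
Var(ȳ) = (1 − 0.06994782)·78730/1957 = 0.93005218·40.229944 = 37.415947.
SE(ȳ) = √(37.415947) = 6.12.

6.12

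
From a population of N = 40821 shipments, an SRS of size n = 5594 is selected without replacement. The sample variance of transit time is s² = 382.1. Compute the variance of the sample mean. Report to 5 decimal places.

Under SRS without replacement, Var(ȳ) = (1 − f)·s²/n with f = n/N = 5594/40821 = 0.13703731.
Var(ȳ) = (1 − 0.13703731)·382.1/5594 = 0.86296269·0.068305327 = 0.058944949.

0.05894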